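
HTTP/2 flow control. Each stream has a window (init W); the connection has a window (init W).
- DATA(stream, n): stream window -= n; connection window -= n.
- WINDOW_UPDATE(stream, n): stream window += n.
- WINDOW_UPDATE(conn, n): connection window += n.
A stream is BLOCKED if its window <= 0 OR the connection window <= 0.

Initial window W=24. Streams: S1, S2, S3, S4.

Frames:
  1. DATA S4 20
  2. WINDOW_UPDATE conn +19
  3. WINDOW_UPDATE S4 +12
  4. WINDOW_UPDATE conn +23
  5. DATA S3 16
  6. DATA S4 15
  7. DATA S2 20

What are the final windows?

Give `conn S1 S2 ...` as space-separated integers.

Op 1: conn=4 S1=24 S2=24 S3=24 S4=4 blocked=[]
Op 2: conn=23 S1=24 S2=24 S3=24 S4=4 blocked=[]
Op 3: conn=23 S1=24 S2=24 S3=24 S4=16 blocked=[]
Op 4: conn=46 S1=24 S2=24 S3=24 S4=16 blocked=[]
Op 5: conn=30 S1=24 S2=24 S3=8 S4=16 blocked=[]
Op 6: conn=15 S1=24 S2=24 S3=8 S4=1 blocked=[]
Op 7: conn=-5 S1=24 S2=4 S3=8 S4=1 blocked=[1, 2, 3, 4]

Answer: -5 24 4 8 1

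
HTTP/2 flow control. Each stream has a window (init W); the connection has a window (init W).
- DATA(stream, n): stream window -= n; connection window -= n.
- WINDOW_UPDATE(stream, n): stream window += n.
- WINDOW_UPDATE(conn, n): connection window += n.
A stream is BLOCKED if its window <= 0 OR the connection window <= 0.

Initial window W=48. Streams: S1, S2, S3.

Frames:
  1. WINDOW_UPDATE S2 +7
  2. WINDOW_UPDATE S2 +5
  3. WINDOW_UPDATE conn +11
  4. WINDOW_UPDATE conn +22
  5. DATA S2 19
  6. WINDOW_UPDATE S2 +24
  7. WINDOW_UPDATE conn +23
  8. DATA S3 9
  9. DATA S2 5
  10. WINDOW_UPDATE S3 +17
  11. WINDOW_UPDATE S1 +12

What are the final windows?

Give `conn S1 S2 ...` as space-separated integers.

Answer: 71 60 60 56

Derivation:
Op 1: conn=48 S1=48 S2=55 S3=48 blocked=[]
Op 2: conn=48 S1=48 S2=60 S3=48 blocked=[]
Op 3: conn=59 S1=48 S2=60 S3=48 blocked=[]
Op 4: conn=81 S1=48 S2=60 S3=48 blocked=[]
Op 5: conn=62 S1=48 S2=41 S3=48 blocked=[]
Op 6: conn=62 S1=48 S2=65 S3=48 blocked=[]
Op 7: conn=85 S1=48 S2=65 S3=48 blocked=[]
Op 8: conn=76 S1=48 S2=65 S3=39 blocked=[]
Op 9: conn=71 S1=48 S2=60 S3=39 blocked=[]
Op 10: conn=71 S1=48 S2=60 S3=56 blocked=[]
Op 11: conn=71 S1=60 S2=60 S3=56 blocked=[]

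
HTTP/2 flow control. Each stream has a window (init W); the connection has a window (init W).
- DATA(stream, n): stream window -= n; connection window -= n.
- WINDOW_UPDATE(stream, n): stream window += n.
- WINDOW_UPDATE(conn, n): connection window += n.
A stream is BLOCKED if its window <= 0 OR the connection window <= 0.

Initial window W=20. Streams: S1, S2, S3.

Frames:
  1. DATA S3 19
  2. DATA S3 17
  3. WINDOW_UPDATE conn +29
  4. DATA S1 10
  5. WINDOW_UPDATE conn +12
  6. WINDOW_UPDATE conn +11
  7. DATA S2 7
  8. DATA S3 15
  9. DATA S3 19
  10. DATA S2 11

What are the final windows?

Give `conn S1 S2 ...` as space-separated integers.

Answer: -26 10 2 -50

Derivation:
Op 1: conn=1 S1=20 S2=20 S3=1 blocked=[]
Op 2: conn=-16 S1=20 S2=20 S3=-16 blocked=[1, 2, 3]
Op 3: conn=13 S1=20 S2=20 S3=-16 blocked=[3]
Op 4: conn=3 S1=10 S2=20 S3=-16 blocked=[3]
Op 5: conn=15 S1=10 S2=20 S3=-16 blocked=[3]
Op 6: conn=26 S1=10 S2=20 S3=-16 blocked=[3]
Op 7: conn=19 S1=10 S2=13 S3=-16 blocked=[3]
Op 8: conn=4 S1=10 S2=13 S3=-31 blocked=[3]
Op 9: conn=-15 S1=10 S2=13 S3=-50 blocked=[1, 2, 3]
Op 10: conn=-26 S1=10 S2=2 S3=-50 blocked=[1, 2, 3]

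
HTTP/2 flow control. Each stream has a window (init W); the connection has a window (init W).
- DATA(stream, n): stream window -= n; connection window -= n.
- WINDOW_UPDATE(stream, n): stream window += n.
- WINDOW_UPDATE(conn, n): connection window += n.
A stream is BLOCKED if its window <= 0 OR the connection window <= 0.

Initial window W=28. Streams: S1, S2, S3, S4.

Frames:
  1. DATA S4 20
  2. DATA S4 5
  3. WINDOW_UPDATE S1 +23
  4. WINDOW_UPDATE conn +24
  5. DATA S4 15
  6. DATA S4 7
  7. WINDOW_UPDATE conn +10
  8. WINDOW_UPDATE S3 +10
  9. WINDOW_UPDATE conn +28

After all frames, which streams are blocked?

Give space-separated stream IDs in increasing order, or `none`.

Answer: S4

Derivation:
Op 1: conn=8 S1=28 S2=28 S3=28 S4=8 blocked=[]
Op 2: conn=3 S1=28 S2=28 S3=28 S4=3 blocked=[]
Op 3: conn=3 S1=51 S2=28 S3=28 S4=3 blocked=[]
Op 4: conn=27 S1=51 S2=28 S3=28 S4=3 blocked=[]
Op 5: conn=12 S1=51 S2=28 S3=28 S4=-12 blocked=[4]
Op 6: conn=5 S1=51 S2=28 S3=28 S4=-19 blocked=[4]
Op 7: conn=15 S1=51 S2=28 S3=28 S4=-19 blocked=[4]
Op 8: conn=15 S1=51 S2=28 S3=38 S4=-19 blocked=[4]
Op 9: conn=43 S1=51 S2=28 S3=38 S4=-19 blocked=[4]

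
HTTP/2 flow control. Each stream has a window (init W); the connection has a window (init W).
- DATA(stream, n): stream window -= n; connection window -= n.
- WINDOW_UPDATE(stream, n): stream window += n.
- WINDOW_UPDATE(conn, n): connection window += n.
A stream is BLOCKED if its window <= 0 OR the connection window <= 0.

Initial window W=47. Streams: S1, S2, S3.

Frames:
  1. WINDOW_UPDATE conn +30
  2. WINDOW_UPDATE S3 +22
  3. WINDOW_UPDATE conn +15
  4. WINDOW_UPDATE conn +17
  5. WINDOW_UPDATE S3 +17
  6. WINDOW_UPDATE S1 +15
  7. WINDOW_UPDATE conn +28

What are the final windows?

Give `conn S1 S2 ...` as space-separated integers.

Answer: 137 62 47 86

Derivation:
Op 1: conn=77 S1=47 S2=47 S3=47 blocked=[]
Op 2: conn=77 S1=47 S2=47 S3=69 blocked=[]
Op 3: conn=92 S1=47 S2=47 S3=69 blocked=[]
Op 4: conn=109 S1=47 S2=47 S3=69 blocked=[]
Op 5: conn=109 S1=47 S2=47 S3=86 blocked=[]
Op 6: conn=109 S1=62 S2=47 S3=86 blocked=[]
Op 7: conn=137 S1=62 S2=47 S3=86 blocked=[]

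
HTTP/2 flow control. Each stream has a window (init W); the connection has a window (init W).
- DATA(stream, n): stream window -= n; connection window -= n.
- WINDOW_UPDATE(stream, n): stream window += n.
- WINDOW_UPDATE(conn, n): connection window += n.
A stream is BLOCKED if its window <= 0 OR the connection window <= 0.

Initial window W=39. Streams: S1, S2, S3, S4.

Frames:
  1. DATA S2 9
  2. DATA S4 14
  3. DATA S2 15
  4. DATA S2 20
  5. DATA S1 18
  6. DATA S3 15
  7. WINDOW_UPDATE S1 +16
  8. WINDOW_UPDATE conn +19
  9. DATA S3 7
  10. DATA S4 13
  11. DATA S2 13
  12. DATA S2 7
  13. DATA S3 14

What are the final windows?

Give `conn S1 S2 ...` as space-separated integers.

Answer: -87 37 -25 3 12

Derivation:
Op 1: conn=30 S1=39 S2=30 S3=39 S4=39 blocked=[]
Op 2: conn=16 S1=39 S2=30 S3=39 S4=25 blocked=[]
Op 3: conn=1 S1=39 S2=15 S3=39 S4=25 blocked=[]
Op 4: conn=-19 S1=39 S2=-5 S3=39 S4=25 blocked=[1, 2, 3, 4]
Op 5: conn=-37 S1=21 S2=-5 S3=39 S4=25 blocked=[1, 2, 3, 4]
Op 6: conn=-52 S1=21 S2=-5 S3=24 S4=25 blocked=[1, 2, 3, 4]
Op 7: conn=-52 S1=37 S2=-5 S3=24 S4=25 blocked=[1, 2, 3, 4]
Op 8: conn=-33 S1=37 S2=-5 S3=24 S4=25 blocked=[1, 2, 3, 4]
Op 9: conn=-40 S1=37 S2=-5 S3=17 S4=25 blocked=[1, 2, 3, 4]
Op 10: conn=-53 S1=37 S2=-5 S3=17 S4=12 blocked=[1, 2, 3, 4]
Op 11: conn=-66 S1=37 S2=-18 S3=17 S4=12 blocked=[1, 2, 3, 4]
Op 12: conn=-73 S1=37 S2=-25 S3=17 S4=12 blocked=[1, 2, 3, 4]
Op 13: conn=-87 S1=37 S2=-25 S3=3 S4=12 blocked=[1, 2, 3, 4]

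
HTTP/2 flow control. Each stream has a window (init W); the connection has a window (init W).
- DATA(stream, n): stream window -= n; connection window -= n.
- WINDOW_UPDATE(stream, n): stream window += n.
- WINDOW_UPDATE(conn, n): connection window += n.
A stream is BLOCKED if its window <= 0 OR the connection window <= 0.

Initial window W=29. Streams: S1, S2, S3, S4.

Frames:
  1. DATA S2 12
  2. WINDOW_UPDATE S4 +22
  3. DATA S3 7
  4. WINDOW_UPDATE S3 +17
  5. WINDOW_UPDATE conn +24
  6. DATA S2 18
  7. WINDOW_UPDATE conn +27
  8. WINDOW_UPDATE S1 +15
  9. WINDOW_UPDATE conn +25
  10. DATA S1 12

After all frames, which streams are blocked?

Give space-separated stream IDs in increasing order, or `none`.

Answer: S2

Derivation:
Op 1: conn=17 S1=29 S2=17 S3=29 S4=29 blocked=[]
Op 2: conn=17 S1=29 S2=17 S3=29 S4=51 blocked=[]
Op 3: conn=10 S1=29 S2=17 S3=22 S4=51 blocked=[]
Op 4: conn=10 S1=29 S2=17 S3=39 S4=51 blocked=[]
Op 5: conn=34 S1=29 S2=17 S3=39 S4=51 blocked=[]
Op 6: conn=16 S1=29 S2=-1 S3=39 S4=51 blocked=[2]
Op 7: conn=43 S1=29 S2=-1 S3=39 S4=51 blocked=[2]
Op 8: conn=43 S1=44 S2=-1 S3=39 S4=51 blocked=[2]
Op 9: conn=68 S1=44 S2=-1 S3=39 S4=51 blocked=[2]
Op 10: conn=56 S1=32 S2=-1 S3=39 S4=51 blocked=[2]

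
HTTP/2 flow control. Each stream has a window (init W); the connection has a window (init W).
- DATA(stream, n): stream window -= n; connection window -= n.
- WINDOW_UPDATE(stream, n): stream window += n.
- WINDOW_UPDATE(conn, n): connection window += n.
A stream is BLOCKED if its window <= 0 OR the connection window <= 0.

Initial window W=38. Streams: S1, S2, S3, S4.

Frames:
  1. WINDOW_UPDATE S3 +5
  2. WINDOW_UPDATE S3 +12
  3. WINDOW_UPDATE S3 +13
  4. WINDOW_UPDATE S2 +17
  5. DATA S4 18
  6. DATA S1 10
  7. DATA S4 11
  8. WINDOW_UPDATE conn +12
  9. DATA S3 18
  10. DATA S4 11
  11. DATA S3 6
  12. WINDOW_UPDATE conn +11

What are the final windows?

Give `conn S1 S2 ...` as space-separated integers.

Op 1: conn=38 S1=38 S2=38 S3=43 S4=38 blocked=[]
Op 2: conn=38 S1=38 S2=38 S3=55 S4=38 blocked=[]
Op 3: conn=38 S1=38 S2=38 S3=68 S4=38 blocked=[]
Op 4: conn=38 S1=38 S2=55 S3=68 S4=38 blocked=[]
Op 5: conn=20 S1=38 S2=55 S3=68 S4=20 blocked=[]
Op 6: conn=10 S1=28 S2=55 S3=68 S4=20 blocked=[]
Op 7: conn=-1 S1=28 S2=55 S3=68 S4=9 blocked=[1, 2, 3, 4]
Op 8: conn=11 S1=28 S2=55 S3=68 S4=9 blocked=[]
Op 9: conn=-7 S1=28 S2=55 S3=50 S4=9 blocked=[1, 2, 3, 4]
Op 10: conn=-18 S1=28 S2=55 S3=50 S4=-2 blocked=[1, 2, 3, 4]
Op 11: conn=-24 S1=28 S2=55 S3=44 S4=-2 blocked=[1, 2, 3, 4]
Op 12: conn=-13 S1=28 S2=55 S3=44 S4=-2 blocked=[1, 2, 3, 4]

Answer: -13 28 55 44 -2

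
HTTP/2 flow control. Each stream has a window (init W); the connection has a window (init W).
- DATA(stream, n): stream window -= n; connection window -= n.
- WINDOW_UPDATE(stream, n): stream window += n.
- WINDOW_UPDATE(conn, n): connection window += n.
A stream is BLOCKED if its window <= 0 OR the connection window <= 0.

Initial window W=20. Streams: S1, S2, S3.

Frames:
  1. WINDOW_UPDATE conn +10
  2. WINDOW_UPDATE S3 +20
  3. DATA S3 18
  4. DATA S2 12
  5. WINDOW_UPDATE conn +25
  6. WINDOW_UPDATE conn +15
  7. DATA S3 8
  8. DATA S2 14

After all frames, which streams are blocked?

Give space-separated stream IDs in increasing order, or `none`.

Answer: S2

Derivation:
Op 1: conn=30 S1=20 S2=20 S3=20 blocked=[]
Op 2: conn=30 S1=20 S2=20 S3=40 blocked=[]
Op 3: conn=12 S1=20 S2=20 S3=22 blocked=[]
Op 4: conn=0 S1=20 S2=8 S3=22 blocked=[1, 2, 3]
Op 5: conn=25 S1=20 S2=8 S3=22 blocked=[]
Op 6: conn=40 S1=20 S2=8 S3=22 blocked=[]
Op 7: conn=32 S1=20 S2=8 S3=14 blocked=[]
Op 8: conn=18 S1=20 S2=-6 S3=14 blocked=[2]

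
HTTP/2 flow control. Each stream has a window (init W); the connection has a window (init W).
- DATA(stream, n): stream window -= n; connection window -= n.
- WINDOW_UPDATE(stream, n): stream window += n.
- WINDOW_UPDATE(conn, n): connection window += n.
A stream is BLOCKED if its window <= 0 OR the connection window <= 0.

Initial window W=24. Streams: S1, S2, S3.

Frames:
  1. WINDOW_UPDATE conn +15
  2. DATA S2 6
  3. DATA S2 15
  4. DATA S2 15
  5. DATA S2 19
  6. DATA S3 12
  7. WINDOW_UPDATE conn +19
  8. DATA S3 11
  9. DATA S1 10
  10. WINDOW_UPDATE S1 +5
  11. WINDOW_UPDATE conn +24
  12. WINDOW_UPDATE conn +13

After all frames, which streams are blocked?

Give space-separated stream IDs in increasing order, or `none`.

Op 1: conn=39 S1=24 S2=24 S3=24 blocked=[]
Op 2: conn=33 S1=24 S2=18 S3=24 blocked=[]
Op 3: conn=18 S1=24 S2=3 S3=24 blocked=[]
Op 4: conn=3 S1=24 S2=-12 S3=24 blocked=[2]
Op 5: conn=-16 S1=24 S2=-31 S3=24 blocked=[1, 2, 3]
Op 6: conn=-28 S1=24 S2=-31 S3=12 blocked=[1, 2, 3]
Op 7: conn=-9 S1=24 S2=-31 S3=12 blocked=[1, 2, 3]
Op 8: conn=-20 S1=24 S2=-31 S3=1 blocked=[1, 2, 3]
Op 9: conn=-30 S1=14 S2=-31 S3=1 blocked=[1, 2, 3]
Op 10: conn=-30 S1=19 S2=-31 S3=1 blocked=[1, 2, 3]
Op 11: conn=-6 S1=19 S2=-31 S3=1 blocked=[1, 2, 3]
Op 12: conn=7 S1=19 S2=-31 S3=1 blocked=[2]

Answer: S2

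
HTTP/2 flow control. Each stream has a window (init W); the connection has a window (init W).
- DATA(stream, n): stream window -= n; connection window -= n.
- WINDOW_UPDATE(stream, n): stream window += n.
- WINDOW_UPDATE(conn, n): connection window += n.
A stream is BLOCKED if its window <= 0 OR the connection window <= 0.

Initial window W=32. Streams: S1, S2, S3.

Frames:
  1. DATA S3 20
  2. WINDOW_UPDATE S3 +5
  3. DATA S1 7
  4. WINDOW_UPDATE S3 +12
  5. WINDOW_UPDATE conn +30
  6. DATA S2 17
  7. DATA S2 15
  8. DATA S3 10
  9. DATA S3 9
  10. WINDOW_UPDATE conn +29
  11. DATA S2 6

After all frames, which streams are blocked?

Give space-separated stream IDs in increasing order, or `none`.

Answer: S2

Derivation:
Op 1: conn=12 S1=32 S2=32 S3=12 blocked=[]
Op 2: conn=12 S1=32 S2=32 S3=17 blocked=[]
Op 3: conn=5 S1=25 S2=32 S3=17 blocked=[]
Op 4: conn=5 S1=25 S2=32 S3=29 blocked=[]
Op 5: conn=35 S1=25 S2=32 S3=29 blocked=[]
Op 6: conn=18 S1=25 S2=15 S3=29 blocked=[]
Op 7: conn=3 S1=25 S2=0 S3=29 blocked=[2]
Op 8: conn=-7 S1=25 S2=0 S3=19 blocked=[1, 2, 3]
Op 9: conn=-16 S1=25 S2=0 S3=10 blocked=[1, 2, 3]
Op 10: conn=13 S1=25 S2=0 S3=10 blocked=[2]
Op 11: conn=7 S1=25 S2=-6 S3=10 blocked=[2]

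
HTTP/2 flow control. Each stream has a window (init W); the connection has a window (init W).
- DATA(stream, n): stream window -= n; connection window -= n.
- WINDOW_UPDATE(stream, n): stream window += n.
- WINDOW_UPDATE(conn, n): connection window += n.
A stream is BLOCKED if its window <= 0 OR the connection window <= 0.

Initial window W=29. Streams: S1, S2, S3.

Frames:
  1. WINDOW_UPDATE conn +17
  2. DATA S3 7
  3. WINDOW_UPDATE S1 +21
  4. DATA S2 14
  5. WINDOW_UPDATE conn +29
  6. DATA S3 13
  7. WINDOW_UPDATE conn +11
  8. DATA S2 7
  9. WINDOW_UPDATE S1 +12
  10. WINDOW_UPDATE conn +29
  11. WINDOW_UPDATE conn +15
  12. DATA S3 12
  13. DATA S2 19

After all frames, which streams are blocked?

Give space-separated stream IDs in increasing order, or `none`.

Op 1: conn=46 S1=29 S2=29 S3=29 blocked=[]
Op 2: conn=39 S1=29 S2=29 S3=22 blocked=[]
Op 3: conn=39 S1=50 S2=29 S3=22 blocked=[]
Op 4: conn=25 S1=50 S2=15 S3=22 blocked=[]
Op 5: conn=54 S1=50 S2=15 S3=22 blocked=[]
Op 6: conn=41 S1=50 S2=15 S3=9 blocked=[]
Op 7: conn=52 S1=50 S2=15 S3=9 blocked=[]
Op 8: conn=45 S1=50 S2=8 S3=9 blocked=[]
Op 9: conn=45 S1=62 S2=8 S3=9 blocked=[]
Op 10: conn=74 S1=62 S2=8 S3=9 blocked=[]
Op 11: conn=89 S1=62 S2=8 S3=9 blocked=[]
Op 12: conn=77 S1=62 S2=8 S3=-3 blocked=[3]
Op 13: conn=58 S1=62 S2=-11 S3=-3 blocked=[2, 3]

Answer: S2 S3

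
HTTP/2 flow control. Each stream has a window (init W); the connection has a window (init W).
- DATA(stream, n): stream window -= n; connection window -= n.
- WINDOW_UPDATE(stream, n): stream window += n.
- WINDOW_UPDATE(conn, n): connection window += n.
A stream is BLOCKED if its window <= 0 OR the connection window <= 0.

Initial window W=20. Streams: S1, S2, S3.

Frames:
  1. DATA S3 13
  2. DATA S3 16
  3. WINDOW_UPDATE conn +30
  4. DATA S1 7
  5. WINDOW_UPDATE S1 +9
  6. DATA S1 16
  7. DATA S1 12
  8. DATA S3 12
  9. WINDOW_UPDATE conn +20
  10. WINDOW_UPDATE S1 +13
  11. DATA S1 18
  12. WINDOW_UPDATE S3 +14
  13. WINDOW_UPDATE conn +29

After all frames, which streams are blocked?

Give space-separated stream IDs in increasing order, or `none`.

Answer: S1 S3

Derivation:
Op 1: conn=7 S1=20 S2=20 S3=7 blocked=[]
Op 2: conn=-9 S1=20 S2=20 S3=-9 blocked=[1, 2, 3]
Op 3: conn=21 S1=20 S2=20 S3=-9 blocked=[3]
Op 4: conn=14 S1=13 S2=20 S3=-9 blocked=[3]
Op 5: conn=14 S1=22 S2=20 S3=-9 blocked=[3]
Op 6: conn=-2 S1=6 S2=20 S3=-9 blocked=[1, 2, 3]
Op 7: conn=-14 S1=-6 S2=20 S3=-9 blocked=[1, 2, 3]
Op 8: conn=-26 S1=-6 S2=20 S3=-21 blocked=[1, 2, 3]
Op 9: conn=-6 S1=-6 S2=20 S3=-21 blocked=[1, 2, 3]
Op 10: conn=-6 S1=7 S2=20 S3=-21 blocked=[1, 2, 3]
Op 11: conn=-24 S1=-11 S2=20 S3=-21 blocked=[1, 2, 3]
Op 12: conn=-24 S1=-11 S2=20 S3=-7 blocked=[1, 2, 3]
Op 13: conn=5 S1=-11 S2=20 S3=-7 blocked=[1, 3]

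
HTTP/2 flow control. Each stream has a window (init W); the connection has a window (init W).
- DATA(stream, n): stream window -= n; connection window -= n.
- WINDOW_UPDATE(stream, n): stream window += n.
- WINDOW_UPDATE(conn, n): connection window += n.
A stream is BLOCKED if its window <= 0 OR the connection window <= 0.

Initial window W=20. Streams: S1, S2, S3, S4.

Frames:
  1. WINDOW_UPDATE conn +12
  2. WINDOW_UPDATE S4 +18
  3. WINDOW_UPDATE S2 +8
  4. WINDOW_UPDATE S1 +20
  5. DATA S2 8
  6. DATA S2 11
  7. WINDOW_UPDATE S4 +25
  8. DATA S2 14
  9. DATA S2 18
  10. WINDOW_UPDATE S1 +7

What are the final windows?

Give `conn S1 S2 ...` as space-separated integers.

Answer: -19 47 -23 20 63

Derivation:
Op 1: conn=32 S1=20 S2=20 S3=20 S4=20 blocked=[]
Op 2: conn=32 S1=20 S2=20 S3=20 S4=38 blocked=[]
Op 3: conn=32 S1=20 S2=28 S3=20 S4=38 blocked=[]
Op 4: conn=32 S1=40 S2=28 S3=20 S4=38 blocked=[]
Op 5: conn=24 S1=40 S2=20 S3=20 S4=38 blocked=[]
Op 6: conn=13 S1=40 S2=9 S3=20 S4=38 blocked=[]
Op 7: conn=13 S1=40 S2=9 S3=20 S4=63 blocked=[]
Op 8: conn=-1 S1=40 S2=-5 S3=20 S4=63 blocked=[1, 2, 3, 4]
Op 9: conn=-19 S1=40 S2=-23 S3=20 S4=63 blocked=[1, 2, 3, 4]
Op 10: conn=-19 S1=47 S2=-23 S3=20 S4=63 blocked=[1, 2, 3, 4]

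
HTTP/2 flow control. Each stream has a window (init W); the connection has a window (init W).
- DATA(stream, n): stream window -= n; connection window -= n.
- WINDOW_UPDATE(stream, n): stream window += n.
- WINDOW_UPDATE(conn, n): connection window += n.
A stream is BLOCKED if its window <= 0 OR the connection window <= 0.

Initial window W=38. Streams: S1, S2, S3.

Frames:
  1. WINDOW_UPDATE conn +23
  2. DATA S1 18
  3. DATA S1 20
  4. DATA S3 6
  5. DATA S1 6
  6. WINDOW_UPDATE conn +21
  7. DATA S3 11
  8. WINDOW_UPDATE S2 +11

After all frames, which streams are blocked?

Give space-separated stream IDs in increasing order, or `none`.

Op 1: conn=61 S1=38 S2=38 S3=38 blocked=[]
Op 2: conn=43 S1=20 S2=38 S3=38 blocked=[]
Op 3: conn=23 S1=0 S2=38 S3=38 blocked=[1]
Op 4: conn=17 S1=0 S2=38 S3=32 blocked=[1]
Op 5: conn=11 S1=-6 S2=38 S3=32 blocked=[1]
Op 6: conn=32 S1=-6 S2=38 S3=32 blocked=[1]
Op 7: conn=21 S1=-6 S2=38 S3=21 blocked=[1]
Op 8: conn=21 S1=-6 S2=49 S3=21 blocked=[1]

Answer: S1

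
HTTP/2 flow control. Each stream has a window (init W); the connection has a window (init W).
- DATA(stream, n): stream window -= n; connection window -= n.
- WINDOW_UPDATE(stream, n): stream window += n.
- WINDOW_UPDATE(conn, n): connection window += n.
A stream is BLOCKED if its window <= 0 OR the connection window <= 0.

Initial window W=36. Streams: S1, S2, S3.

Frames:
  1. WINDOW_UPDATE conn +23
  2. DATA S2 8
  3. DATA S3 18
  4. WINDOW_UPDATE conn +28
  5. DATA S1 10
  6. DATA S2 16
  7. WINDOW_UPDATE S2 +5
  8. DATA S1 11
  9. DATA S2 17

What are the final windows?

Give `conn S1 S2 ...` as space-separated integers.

Op 1: conn=59 S1=36 S2=36 S3=36 blocked=[]
Op 2: conn=51 S1=36 S2=28 S3=36 blocked=[]
Op 3: conn=33 S1=36 S2=28 S3=18 blocked=[]
Op 4: conn=61 S1=36 S2=28 S3=18 blocked=[]
Op 5: conn=51 S1=26 S2=28 S3=18 blocked=[]
Op 6: conn=35 S1=26 S2=12 S3=18 blocked=[]
Op 7: conn=35 S1=26 S2=17 S3=18 blocked=[]
Op 8: conn=24 S1=15 S2=17 S3=18 blocked=[]
Op 9: conn=7 S1=15 S2=0 S3=18 blocked=[2]

Answer: 7 15 0 18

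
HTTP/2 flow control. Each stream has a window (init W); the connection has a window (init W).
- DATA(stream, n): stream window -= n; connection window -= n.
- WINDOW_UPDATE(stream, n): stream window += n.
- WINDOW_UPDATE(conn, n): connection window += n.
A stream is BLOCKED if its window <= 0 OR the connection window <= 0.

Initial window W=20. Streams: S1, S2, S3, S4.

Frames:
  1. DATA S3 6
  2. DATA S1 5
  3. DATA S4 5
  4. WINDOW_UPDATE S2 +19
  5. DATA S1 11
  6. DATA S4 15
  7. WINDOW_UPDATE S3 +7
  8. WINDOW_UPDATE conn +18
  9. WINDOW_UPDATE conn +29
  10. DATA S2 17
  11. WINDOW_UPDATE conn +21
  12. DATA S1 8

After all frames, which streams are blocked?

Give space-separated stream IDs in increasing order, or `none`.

Op 1: conn=14 S1=20 S2=20 S3=14 S4=20 blocked=[]
Op 2: conn=9 S1=15 S2=20 S3=14 S4=20 blocked=[]
Op 3: conn=4 S1=15 S2=20 S3=14 S4=15 blocked=[]
Op 4: conn=4 S1=15 S2=39 S3=14 S4=15 blocked=[]
Op 5: conn=-7 S1=4 S2=39 S3=14 S4=15 blocked=[1, 2, 3, 4]
Op 6: conn=-22 S1=4 S2=39 S3=14 S4=0 blocked=[1, 2, 3, 4]
Op 7: conn=-22 S1=4 S2=39 S3=21 S4=0 blocked=[1, 2, 3, 4]
Op 8: conn=-4 S1=4 S2=39 S3=21 S4=0 blocked=[1, 2, 3, 4]
Op 9: conn=25 S1=4 S2=39 S3=21 S4=0 blocked=[4]
Op 10: conn=8 S1=4 S2=22 S3=21 S4=0 blocked=[4]
Op 11: conn=29 S1=4 S2=22 S3=21 S4=0 blocked=[4]
Op 12: conn=21 S1=-4 S2=22 S3=21 S4=0 blocked=[1, 4]

Answer: S1 S4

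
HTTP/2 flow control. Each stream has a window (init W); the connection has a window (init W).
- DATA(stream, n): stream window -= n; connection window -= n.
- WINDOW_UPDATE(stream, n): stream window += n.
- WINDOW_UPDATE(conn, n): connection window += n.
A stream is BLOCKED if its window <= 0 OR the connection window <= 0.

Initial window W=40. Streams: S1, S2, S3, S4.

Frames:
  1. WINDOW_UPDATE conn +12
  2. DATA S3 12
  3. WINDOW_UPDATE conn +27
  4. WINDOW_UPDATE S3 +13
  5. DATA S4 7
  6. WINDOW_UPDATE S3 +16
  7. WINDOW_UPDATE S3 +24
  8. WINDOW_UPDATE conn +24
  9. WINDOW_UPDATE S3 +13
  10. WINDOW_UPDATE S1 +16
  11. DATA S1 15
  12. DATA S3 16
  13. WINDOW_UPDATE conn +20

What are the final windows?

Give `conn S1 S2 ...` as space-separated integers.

Answer: 73 41 40 78 33

Derivation:
Op 1: conn=52 S1=40 S2=40 S3=40 S4=40 blocked=[]
Op 2: conn=40 S1=40 S2=40 S3=28 S4=40 blocked=[]
Op 3: conn=67 S1=40 S2=40 S3=28 S4=40 blocked=[]
Op 4: conn=67 S1=40 S2=40 S3=41 S4=40 blocked=[]
Op 5: conn=60 S1=40 S2=40 S3=41 S4=33 blocked=[]
Op 6: conn=60 S1=40 S2=40 S3=57 S4=33 blocked=[]
Op 7: conn=60 S1=40 S2=40 S3=81 S4=33 blocked=[]
Op 8: conn=84 S1=40 S2=40 S3=81 S4=33 blocked=[]
Op 9: conn=84 S1=40 S2=40 S3=94 S4=33 blocked=[]
Op 10: conn=84 S1=56 S2=40 S3=94 S4=33 blocked=[]
Op 11: conn=69 S1=41 S2=40 S3=94 S4=33 blocked=[]
Op 12: conn=53 S1=41 S2=40 S3=78 S4=33 blocked=[]
Op 13: conn=73 S1=41 S2=40 S3=78 S4=33 blocked=[]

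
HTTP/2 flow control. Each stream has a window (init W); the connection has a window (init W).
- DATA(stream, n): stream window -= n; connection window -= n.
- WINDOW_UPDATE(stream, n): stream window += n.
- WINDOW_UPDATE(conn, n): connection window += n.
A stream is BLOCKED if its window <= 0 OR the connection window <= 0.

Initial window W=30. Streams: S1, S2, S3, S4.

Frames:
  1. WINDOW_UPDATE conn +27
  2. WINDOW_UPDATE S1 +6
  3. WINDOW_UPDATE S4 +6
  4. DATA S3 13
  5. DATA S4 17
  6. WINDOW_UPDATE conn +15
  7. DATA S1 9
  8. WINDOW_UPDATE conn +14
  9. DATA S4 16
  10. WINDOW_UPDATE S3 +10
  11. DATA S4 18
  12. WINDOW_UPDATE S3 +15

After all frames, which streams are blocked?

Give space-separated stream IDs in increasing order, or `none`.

Answer: S4

Derivation:
Op 1: conn=57 S1=30 S2=30 S3=30 S4=30 blocked=[]
Op 2: conn=57 S1=36 S2=30 S3=30 S4=30 blocked=[]
Op 3: conn=57 S1=36 S2=30 S3=30 S4=36 blocked=[]
Op 4: conn=44 S1=36 S2=30 S3=17 S4=36 blocked=[]
Op 5: conn=27 S1=36 S2=30 S3=17 S4=19 blocked=[]
Op 6: conn=42 S1=36 S2=30 S3=17 S4=19 blocked=[]
Op 7: conn=33 S1=27 S2=30 S3=17 S4=19 blocked=[]
Op 8: conn=47 S1=27 S2=30 S3=17 S4=19 blocked=[]
Op 9: conn=31 S1=27 S2=30 S3=17 S4=3 blocked=[]
Op 10: conn=31 S1=27 S2=30 S3=27 S4=3 blocked=[]
Op 11: conn=13 S1=27 S2=30 S3=27 S4=-15 blocked=[4]
Op 12: conn=13 S1=27 S2=30 S3=42 S4=-15 blocked=[4]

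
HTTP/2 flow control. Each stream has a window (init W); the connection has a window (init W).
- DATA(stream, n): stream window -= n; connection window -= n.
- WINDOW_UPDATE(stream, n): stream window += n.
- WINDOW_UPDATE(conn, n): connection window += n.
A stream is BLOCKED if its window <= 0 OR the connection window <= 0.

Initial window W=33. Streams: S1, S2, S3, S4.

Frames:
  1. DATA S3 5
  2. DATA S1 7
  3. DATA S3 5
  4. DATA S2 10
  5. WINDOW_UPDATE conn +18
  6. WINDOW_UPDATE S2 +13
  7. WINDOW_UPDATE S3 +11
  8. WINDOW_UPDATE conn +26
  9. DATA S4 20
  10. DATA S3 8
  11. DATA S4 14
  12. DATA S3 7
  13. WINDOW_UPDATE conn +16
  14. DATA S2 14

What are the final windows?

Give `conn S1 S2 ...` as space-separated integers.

Op 1: conn=28 S1=33 S2=33 S3=28 S4=33 blocked=[]
Op 2: conn=21 S1=26 S2=33 S3=28 S4=33 blocked=[]
Op 3: conn=16 S1=26 S2=33 S3=23 S4=33 blocked=[]
Op 4: conn=6 S1=26 S2=23 S3=23 S4=33 blocked=[]
Op 5: conn=24 S1=26 S2=23 S3=23 S4=33 blocked=[]
Op 6: conn=24 S1=26 S2=36 S3=23 S4=33 blocked=[]
Op 7: conn=24 S1=26 S2=36 S3=34 S4=33 blocked=[]
Op 8: conn=50 S1=26 S2=36 S3=34 S4=33 blocked=[]
Op 9: conn=30 S1=26 S2=36 S3=34 S4=13 blocked=[]
Op 10: conn=22 S1=26 S2=36 S3=26 S4=13 blocked=[]
Op 11: conn=8 S1=26 S2=36 S3=26 S4=-1 blocked=[4]
Op 12: conn=1 S1=26 S2=36 S3=19 S4=-1 blocked=[4]
Op 13: conn=17 S1=26 S2=36 S3=19 S4=-1 blocked=[4]
Op 14: conn=3 S1=26 S2=22 S3=19 S4=-1 blocked=[4]

Answer: 3 26 22 19 -1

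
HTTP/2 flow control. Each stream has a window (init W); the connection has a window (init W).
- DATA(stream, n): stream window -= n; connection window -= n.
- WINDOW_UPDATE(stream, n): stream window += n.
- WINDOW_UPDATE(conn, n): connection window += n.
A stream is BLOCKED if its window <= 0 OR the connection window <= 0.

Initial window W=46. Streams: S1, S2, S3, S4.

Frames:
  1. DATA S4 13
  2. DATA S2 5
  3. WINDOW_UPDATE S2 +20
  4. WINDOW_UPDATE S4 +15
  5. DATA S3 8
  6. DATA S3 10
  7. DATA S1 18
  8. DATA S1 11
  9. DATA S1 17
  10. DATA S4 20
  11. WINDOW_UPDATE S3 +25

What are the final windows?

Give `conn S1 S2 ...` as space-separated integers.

Answer: -56 0 61 53 28

Derivation:
Op 1: conn=33 S1=46 S2=46 S3=46 S4=33 blocked=[]
Op 2: conn=28 S1=46 S2=41 S3=46 S4=33 blocked=[]
Op 3: conn=28 S1=46 S2=61 S3=46 S4=33 blocked=[]
Op 4: conn=28 S1=46 S2=61 S3=46 S4=48 blocked=[]
Op 5: conn=20 S1=46 S2=61 S3=38 S4=48 blocked=[]
Op 6: conn=10 S1=46 S2=61 S3=28 S4=48 blocked=[]
Op 7: conn=-8 S1=28 S2=61 S3=28 S4=48 blocked=[1, 2, 3, 4]
Op 8: conn=-19 S1=17 S2=61 S3=28 S4=48 blocked=[1, 2, 3, 4]
Op 9: conn=-36 S1=0 S2=61 S3=28 S4=48 blocked=[1, 2, 3, 4]
Op 10: conn=-56 S1=0 S2=61 S3=28 S4=28 blocked=[1, 2, 3, 4]
Op 11: conn=-56 S1=0 S2=61 S3=53 S4=28 blocked=[1, 2, 3, 4]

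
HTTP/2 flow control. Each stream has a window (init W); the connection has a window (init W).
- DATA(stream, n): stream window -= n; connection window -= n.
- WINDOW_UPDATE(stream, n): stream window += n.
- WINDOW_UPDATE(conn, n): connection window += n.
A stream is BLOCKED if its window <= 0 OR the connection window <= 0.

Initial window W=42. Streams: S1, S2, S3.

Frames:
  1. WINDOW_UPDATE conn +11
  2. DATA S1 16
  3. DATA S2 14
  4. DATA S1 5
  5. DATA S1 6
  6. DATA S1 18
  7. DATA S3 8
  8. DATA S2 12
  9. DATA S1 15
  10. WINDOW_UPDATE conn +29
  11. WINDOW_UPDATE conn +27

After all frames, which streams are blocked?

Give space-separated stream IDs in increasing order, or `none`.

Answer: S1

Derivation:
Op 1: conn=53 S1=42 S2=42 S3=42 blocked=[]
Op 2: conn=37 S1=26 S2=42 S3=42 blocked=[]
Op 3: conn=23 S1=26 S2=28 S3=42 blocked=[]
Op 4: conn=18 S1=21 S2=28 S3=42 blocked=[]
Op 5: conn=12 S1=15 S2=28 S3=42 blocked=[]
Op 6: conn=-6 S1=-3 S2=28 S3=42 blocked=[1, 2, 3]
Op 7: conn=-14 S1=-3 S2=28 S3=34 blocked=[1, 2, 3]
Op 8: conn=-26 S1=-3 S2=16 S3=34 blocked=[1, 2, 3]
Op 9: conn=-41 S1=-18 S2=16 S3=34 blocked=[1, 2, 3]
Op 10: conn=-12 S1=-18 S2=16 S3=34 blocked=[1, 2, 3]
Op 11: conn=15 S1=-18 S2=16 S3=34 blocked=[1]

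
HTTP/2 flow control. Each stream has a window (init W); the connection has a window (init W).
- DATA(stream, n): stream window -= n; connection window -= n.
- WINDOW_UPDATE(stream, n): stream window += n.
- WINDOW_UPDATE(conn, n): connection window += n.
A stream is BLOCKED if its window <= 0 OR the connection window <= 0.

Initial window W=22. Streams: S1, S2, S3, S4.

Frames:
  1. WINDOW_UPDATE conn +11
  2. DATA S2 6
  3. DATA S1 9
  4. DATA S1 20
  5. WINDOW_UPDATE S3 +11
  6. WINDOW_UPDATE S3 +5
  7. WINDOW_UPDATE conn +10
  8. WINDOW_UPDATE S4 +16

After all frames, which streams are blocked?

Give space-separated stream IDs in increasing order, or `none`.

Answer: S1

Derivation:
Op 1: conn=33 S1=22 S2=22 S3=22 S4=22 blocked=[]
Op 2: conn=27 S1=22 S2=16 S3=22 S4=22 blocked=[]
Op 3: conn=18 S1=13 S2=16 S3=22 S4=22 blocked=[]
Op 4: conn=-2 S1=-7 S2=16 S3=22 S4=22 blocked=[1, 2, 3, 4]
Op 5: conn=-2 S1=-7 S2=16 S3=33 S4=22 blocked=[1, 2, 3, 4]
Op 6: conn=-2 S1=-7 S2=16 S3=38 S4=22 blocked=[1, 2, 3, 4]
Op 7: conn=8 S1=-7 S2=16 S3=38 S4=22 blocked=[1]
Op 8: conn=8 S1=-7 S2=16 S3=38 S4=38 blocked=[1]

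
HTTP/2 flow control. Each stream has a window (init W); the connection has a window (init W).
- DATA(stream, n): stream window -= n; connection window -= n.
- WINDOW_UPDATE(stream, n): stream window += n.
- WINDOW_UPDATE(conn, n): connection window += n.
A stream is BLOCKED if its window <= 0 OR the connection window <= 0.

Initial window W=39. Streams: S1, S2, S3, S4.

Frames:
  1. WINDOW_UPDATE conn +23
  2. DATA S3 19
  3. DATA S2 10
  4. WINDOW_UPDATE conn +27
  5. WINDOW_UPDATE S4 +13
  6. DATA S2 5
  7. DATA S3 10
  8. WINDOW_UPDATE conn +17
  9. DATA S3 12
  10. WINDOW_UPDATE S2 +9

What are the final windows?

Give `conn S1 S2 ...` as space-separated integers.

Answer: 50 39 33 -2 52

Derivation:
Op 1: conn=62 S1=39 S2=39 S3=39 S4=39 blocked=[]
Op 2: conn=43 S1=39 S2=39 S3=20 S4=39 blocked=[]
Op 3: conn=33 S1=39 S2=29 S3=20 S4=39 blocked=[]
Op 4: conn=60 S1=39 S2=29 S3=20 S4=39 blocked=[]
Op 5: conn=60 S1=39 S2=29 S3=20 S4=52 blocked=[]
Op 6: conn=55 S1=39 S2=24 S3=20 S4=52 blocked=[]
Op 7: conn=45 S1=39 S2=24 S3=10 S4=52 blocked=[]
Op 8: conn=62 S1=39 S2=24 S3=10 S4=52 blocked=[]
Op 9: conn=50 S1=39 S2=24 S3=-2 S4=52 blocked=[3]
Op 10: conn=50 S1=39 S2=33 S3=-2 S4=52 blocked=[3]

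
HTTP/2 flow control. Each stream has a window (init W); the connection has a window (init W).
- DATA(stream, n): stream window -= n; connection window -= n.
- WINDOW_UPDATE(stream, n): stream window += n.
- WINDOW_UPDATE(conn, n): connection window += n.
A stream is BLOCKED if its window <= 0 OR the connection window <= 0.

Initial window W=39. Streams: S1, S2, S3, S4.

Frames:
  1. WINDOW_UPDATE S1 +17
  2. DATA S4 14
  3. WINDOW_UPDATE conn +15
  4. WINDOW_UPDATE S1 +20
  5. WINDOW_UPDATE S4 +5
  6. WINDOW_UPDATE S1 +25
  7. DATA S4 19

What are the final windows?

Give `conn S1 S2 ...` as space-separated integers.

Op 1: conn=39 S1=56 S2=39 S3=39 S4=39 blocked=[]
Op 2: conn=25 S1=56 S2=39 S3=39 S4=25 blocked=[]
Op 3: conn=40 S1=56 S2=39 S3=39 S4=25 blocked=[]
Op 4: conn=40 S1=76 S2=39 S3=39 S4=25 blocked=[]
Op 5: conn=40 S1=76 S2=39 S3=39 S4=30 blocked=[]
Op 6: conn=40 S1=101 S2=39 S3=39 S4=30 blocked=[]
Op 7: conn=21 S1=101 S2=39 S3=39 S4=11 blocked=[]

Answer: 21 101 39 39 11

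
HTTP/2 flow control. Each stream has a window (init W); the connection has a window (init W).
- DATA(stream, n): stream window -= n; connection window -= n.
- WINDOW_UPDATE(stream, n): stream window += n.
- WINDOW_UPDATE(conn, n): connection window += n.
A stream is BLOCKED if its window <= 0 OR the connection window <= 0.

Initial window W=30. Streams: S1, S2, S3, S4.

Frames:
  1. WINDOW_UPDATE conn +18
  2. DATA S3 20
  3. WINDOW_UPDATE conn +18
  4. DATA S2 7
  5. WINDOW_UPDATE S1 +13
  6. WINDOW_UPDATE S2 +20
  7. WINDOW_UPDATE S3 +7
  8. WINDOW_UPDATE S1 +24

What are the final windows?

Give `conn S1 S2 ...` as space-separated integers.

Op 1: conn=48 S1=30 S2=30 S3=30 S4=30 blocked=[]
Op 2: conn=28 S1=30 S2=30 S3=10 S4=30 blocked=[]
Op 3: conn=46 S1=30 S2=30 S3=10 S4=30 blocked=[]
Op 4: conn=39 S1=30 S2=23 S3=10 S4=30 blocked=[]
Op 5: conn=39 S1=43 S2=23 S3=10 S4=30 blocked=[]
Op 6: conn=39 S1=43 S2=43 S3=10 S4=30 blocked=[]
Op 7: conn=39 S1=43 S2=43 S3=17 S4=30 blocked=[]
Op 8: conn=39 S1=67 S2=43 S3=17 S4=30 blocked=[]

Answer: 39 67 43 17 30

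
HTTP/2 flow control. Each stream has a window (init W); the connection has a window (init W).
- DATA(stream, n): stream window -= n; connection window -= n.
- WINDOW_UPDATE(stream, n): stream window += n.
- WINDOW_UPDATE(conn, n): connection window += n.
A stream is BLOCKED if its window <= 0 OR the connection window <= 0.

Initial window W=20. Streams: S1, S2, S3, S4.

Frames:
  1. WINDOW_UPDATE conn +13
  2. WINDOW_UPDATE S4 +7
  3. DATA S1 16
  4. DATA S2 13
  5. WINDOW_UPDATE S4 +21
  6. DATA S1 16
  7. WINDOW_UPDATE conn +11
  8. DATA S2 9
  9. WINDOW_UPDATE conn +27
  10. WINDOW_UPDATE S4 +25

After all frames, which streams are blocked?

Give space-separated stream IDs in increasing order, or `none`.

Answer: S1 S2

Derivation:
Op 1: conn=33 S1=20 S2=20 S3=20 S4=20 blocked=[]
Op 2: conn=33 S1=20 S2=20 S3=20 S4=27 blocked=[]
Op 3: conn=17 S1=4 S2=20 S3=20 S4=27 blocked=[]
Op 4: conn=4 S1=4 S2=7 S3=20 S4=27 blocked=[]
Op 5: conn=4 S1=4 S2=7 S3=20 S4=48 blocked=[]
Op 6: conn=-12 S1=-12 S2=7 S3=20 S4=48 blocked=[1, 2, 3, 4]
Op 7: conn=-1 S1=-12 S2=7 S3=20 S4=48 blocked=[1, 2, 3, 4]
Op 8: conn=-10 S1=-12 S2=-2 S3=20 S4=48 blocked=[1, 2, 3, 4]
Op 9: conn=17 S1=-12 S2=-2 S3=20 S4=48 blocked=[1, 2]
Op 10: conn=17 S1=-12 S2=-2 S3=20 S4=73 blocked=[1, 2]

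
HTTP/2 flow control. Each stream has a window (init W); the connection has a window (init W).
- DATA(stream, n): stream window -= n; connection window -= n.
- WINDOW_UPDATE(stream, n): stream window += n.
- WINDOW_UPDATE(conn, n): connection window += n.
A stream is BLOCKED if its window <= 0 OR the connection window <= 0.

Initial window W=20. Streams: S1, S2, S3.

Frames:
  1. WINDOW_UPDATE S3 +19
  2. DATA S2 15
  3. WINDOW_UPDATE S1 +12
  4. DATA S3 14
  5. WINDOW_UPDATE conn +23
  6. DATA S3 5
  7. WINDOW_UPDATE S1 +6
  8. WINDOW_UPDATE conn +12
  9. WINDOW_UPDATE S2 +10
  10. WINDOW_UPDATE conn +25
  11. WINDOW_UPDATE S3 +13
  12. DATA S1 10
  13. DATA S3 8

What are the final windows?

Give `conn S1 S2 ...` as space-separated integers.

Op 1: conn=20 S1=20 S2=20 S3=39 blocked=[]
Op 2: conn=5 S1=20 S2=5 S3=39 blocked=[]
Op 3: conn=5 S1=32 S2=5 S3=39 blocked=[]
Op 4: conn=-9 S1=32 S2=5 S3=25 blocked=[1, 2, 3]
Op 5: conn=14 S1=32 S2=5 S3=25 blocked=[]
Op 6: conn=9 S1=32 S2=5 S3=20 blocked=[]
Op 7: conn=9 S1=38 S2=5 S3=20 blocked=[]
Op 8: conn=21 S1=38 S2=5 S3=20 blocked=[]
Op 9: conn=21 S1=38 S2=15 S3=20 blocked=[]
Op 10: conn=46 S1=38 S2=15 S3=20 blocked=[]
Op 11: conn=46 S1=38 S2=15 S3=33 blocked=[]
Op 12: conn=36 S1=28 S2=15 S3=33 blocked=[]
Op 13: conn=28 S1=28 S2=15 S3=25 blocked=[]

Answer: 28 28 15 25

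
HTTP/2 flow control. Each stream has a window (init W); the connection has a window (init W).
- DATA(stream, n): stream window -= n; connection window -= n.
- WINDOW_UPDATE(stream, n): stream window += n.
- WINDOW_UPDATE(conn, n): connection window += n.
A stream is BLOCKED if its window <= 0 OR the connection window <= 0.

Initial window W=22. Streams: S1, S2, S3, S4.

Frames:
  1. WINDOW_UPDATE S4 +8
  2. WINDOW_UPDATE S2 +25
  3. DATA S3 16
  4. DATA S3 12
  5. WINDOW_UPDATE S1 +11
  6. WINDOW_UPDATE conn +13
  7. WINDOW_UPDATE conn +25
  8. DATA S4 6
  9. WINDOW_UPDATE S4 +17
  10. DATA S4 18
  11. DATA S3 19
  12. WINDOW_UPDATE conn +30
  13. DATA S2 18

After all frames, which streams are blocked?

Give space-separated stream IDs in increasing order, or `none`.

Op 1: conn=22 S1=22 S2=22 S3=22 S4=30 blocked=[]
Op 2: conn=22 S1=22 S2=47 S3=22 S4=30 blocked=[]
Op 3: conn=6 S1=22 S2=47 S3=6 S4=30 blocked=[]
Op 4: conn=-6 S1=22 S2=47 S3=-6 S4=30 blocked=[1, 2, 3, 4]
Op 5: conn=-6 S1=33 S2=47 S3=-6 S4=30 blocked=[1, 2, 3, 4]
Op 6: conn=7 S1=33 S2=47 S3=-6 S4=30 blocked=[3]
Op 7: conn=32 S1=33 S2=47 S3=-6 S4=30 blocked=[3]
Op 8: conn=26 S1=33 S2=47 S3=-6 S4=24 blocked=[3]
Op 9: conn=26 S1=33 S2=47 S3=-6 S4=41 blocked=[3]
Op 10: conn=8 S1=33 S2=47 S3=-6 S4=23 blocked=[3]
Op 11: conn=-11 S1=33 S2=47 S3=-25 S4=23 blocked=[1, 2, 3, 4]
Op 12: conn=19 S1=33 S2=47 S3=-25 S4=23 blocked=[3]
Op 13: conn=1 S1=33 S2=29 S3=-25 S4=23 blocked=[3]

Answer: S3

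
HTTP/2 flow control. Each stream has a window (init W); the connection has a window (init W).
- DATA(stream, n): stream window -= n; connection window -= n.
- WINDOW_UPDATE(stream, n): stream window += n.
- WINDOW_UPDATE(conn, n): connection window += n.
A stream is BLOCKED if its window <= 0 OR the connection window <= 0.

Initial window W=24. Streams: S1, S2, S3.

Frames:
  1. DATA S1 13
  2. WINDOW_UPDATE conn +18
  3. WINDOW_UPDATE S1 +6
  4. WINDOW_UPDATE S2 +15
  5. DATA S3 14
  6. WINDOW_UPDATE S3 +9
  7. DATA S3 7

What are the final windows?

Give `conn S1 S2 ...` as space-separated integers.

Op 1: conn=11 S1=11 S2=24 S3=24 blocked=[]
Op 2: conn=29 S1=11 S2=24 S3=24 blocked=[]
Op 3: conn=29 S1=17 S2=24 S3=24 blocked=[]
Op 4: conn=29 S1=17 S2=39 S3=24 blocked=[]
Op 5: conn=15 S1=17 S2=39 S3=10 blocked=[]
Op 6: conn=15 S1=17 S2=39 S3=19 blocked=[]
Op 7: conn=8 S1=17 S2=39 S3=12 blocked=[]

Answer: 8 17 39 12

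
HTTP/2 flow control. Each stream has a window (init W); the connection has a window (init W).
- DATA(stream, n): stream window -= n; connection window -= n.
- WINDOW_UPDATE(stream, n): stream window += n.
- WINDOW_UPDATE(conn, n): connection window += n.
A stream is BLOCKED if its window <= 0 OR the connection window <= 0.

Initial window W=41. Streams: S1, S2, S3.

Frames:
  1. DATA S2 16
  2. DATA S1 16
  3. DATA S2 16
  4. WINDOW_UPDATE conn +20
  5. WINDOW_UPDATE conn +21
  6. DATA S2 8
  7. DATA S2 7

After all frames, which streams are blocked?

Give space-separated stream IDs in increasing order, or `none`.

Op 1: conn=25 S1=41 S2=25 S3=41 blocked=[]
Op 2: conn=9 S1=25 S2=25 S3=41 blocked=[]
Op 3: conn=-7 S1=25 S2=9 S3=41 blocked=[1, 2, 3]
Op 4: conn=13 S1=25 S2=9 S3=41 blocked=[]
Op 5: conn=34 S1=25 S2=9 S3=41 blocked=[]
Op 6: conn=26 S1=25 S2=1 S3=41 blocked=[]
Op 7: conn=19 S1=25 S2=-6 S3=41 blocked=[2]

Answer: S2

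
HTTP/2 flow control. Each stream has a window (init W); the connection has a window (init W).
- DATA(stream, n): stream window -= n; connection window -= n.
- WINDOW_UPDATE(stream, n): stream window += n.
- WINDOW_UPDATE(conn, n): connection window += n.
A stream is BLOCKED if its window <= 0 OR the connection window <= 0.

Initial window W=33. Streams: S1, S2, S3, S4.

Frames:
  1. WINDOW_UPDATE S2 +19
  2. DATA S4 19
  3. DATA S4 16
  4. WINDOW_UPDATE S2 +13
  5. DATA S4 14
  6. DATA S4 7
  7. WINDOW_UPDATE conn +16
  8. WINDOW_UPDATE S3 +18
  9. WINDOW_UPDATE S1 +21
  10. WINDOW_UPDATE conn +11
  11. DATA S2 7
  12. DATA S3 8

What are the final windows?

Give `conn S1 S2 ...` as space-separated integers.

Answer: -11 54 58 43 -23

Derivation:
Op 1: conn=33 S1=33 S2=52 S3=33 S4=33 blocked=[]
Op 2: conn=14 S1=33 S2=52 S3=33 S4=14 blocked=[]
Op 3: conn=-2 S1=33 S2=52 S3=33 S4=-2 blocked=[1, 2, 3, 4]
Op 4: conn=-2 S1=33 S2=65 S3=33 S4=-2 blocked=[1, 2, 3, 4]
Op 5: conn=-16 S1=33 S2=65 S3=33 S4=-16 blocked=[1, 2, 3, 4]
Op 6: conn=-23 S1=33 S2=65 S3=33 S4=-23 blocked=[1, 2, 3, 4]
Op 7: conn=-7 S1=33 S2=65 S3=33 S4=-23 blocked=[1, 2, 3, 4]
Op 8: conn=-7 S1=33 S2=65 S3=51 S4=-23 blocked=[1, 2, 3, 4]
Op 9: conn=-7 S1=54 S2=65 S3=51 S4=-23 blocked=[1, 2, 3, 4]
Op 10: conn=4 S1=54 S2=65 S3=51 S4=-23 blocked=[4]
Op 11: conn=-3 S1=54 S2=58 S3=51 S4=-23 blocked=[1, 2, 3, 4]
Op 12: conn=-11 S1=54 S2=58 S3=43 S4=-23 blocked=[1, 2, 3, 4]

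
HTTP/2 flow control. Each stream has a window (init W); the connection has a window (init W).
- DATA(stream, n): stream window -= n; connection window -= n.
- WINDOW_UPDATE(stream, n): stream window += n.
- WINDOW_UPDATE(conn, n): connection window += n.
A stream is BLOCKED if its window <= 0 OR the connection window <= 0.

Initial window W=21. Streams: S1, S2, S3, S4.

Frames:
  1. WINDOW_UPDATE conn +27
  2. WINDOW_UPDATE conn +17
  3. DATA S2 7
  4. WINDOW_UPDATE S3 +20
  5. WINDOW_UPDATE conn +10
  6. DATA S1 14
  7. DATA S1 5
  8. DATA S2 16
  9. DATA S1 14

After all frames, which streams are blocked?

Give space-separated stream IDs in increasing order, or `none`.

Op 1: conn=48 S1=21 S2=21 S3=21 S4=21 blocked=[]
Op 2: conn=65 S1=21 S2=21 S3=21 S4=21 blocked=[]
Op 3: conn=58 S1=21 S2=14 S3=21 S4=21 blocked=[]
Op 4: conn=58 S1=21 S2=14 S3=41 S4=21 blocked=[]
Op 5: conn=68 S1=21 S2=14 S3=41 S4=21 blocked=[]
Op 6: conn=54 S1=7 S2=14 S3=41 S4=21 blocked=[]
Op 7: conn=49 S1=2 S2=14 S3=41 S4=21 blocked=[]
Op 8: conn=33 S1=2 S2=-2 S3=41 S4=21 blocked=[2]
Op 9: conn=19 S1=-12 S2=-2 S3=41 S4=21 blocked=[1, 2]

Answer: S1 S2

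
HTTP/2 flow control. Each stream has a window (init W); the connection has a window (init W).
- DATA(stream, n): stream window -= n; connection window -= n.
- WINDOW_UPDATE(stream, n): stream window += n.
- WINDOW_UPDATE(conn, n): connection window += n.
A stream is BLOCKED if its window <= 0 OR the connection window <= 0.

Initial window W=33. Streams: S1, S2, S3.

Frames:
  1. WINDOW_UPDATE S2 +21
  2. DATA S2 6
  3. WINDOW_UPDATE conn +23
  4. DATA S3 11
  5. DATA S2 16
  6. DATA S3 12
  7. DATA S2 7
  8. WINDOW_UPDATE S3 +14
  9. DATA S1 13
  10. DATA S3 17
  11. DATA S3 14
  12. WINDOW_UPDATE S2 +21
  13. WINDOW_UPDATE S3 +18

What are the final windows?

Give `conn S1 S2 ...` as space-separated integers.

Answer: -40 20 46 11

Derivation:
Op 1: conn=33 S1=33 S2=54 S3=33 blocked=[]
Op 2: conn=27 S1=33 S2=48 S3=33 blocked=[]
Op 3: conn=50 S1=33 S2=48 S3=33 blocked=[]
Op 4: conn=39 S1=33 S2=48 S3=22 blocked=[]
Op 5: conn=23 S1=33 S2=32 S3=22 blocked=[]
Op 6: conn=11 S1=33 S2=32 S3=10 blocked=[]
Op 7: conn=4 S1=33 S2=25 S3=10 blocked=[]
Op 8: conn=4 S1=33 S2=25 S3=24 blocked=[]
Op 9: conn=-9 S1=20 S2=25 S3=24 blocked=[1, 2, 3]
Op 10: conn=-26 S1=20 S2=25 S3=7 blocked=[1, 2, 3]
Op 11: conn=-40 S1=20 S2=25 S3=-7 blocked=[1, 2, 3]
Op 12: conn=-40 S1=20 S2=46 S3=-7 blocked=[1, 2, 3]
Op 13: conn=-40 S1=20 S2=46 S3=11 blocked=[1, 2, 3]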